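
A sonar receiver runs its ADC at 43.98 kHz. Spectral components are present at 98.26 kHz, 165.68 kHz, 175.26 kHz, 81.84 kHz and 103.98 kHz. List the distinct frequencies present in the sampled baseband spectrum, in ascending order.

fs/2 = 21.99 kHz.
98.26 kHz mod fs = 10.3 kHz.
10.3 kHz ≤ fs/2 = 21.99 kHz, appears at 10.3 kHz.
165.68 kHz mod fs = 33.74 kHz.
33.74 kHz > fs/2 = 21.99 kHz, folds to fs − 33.74 kHz = 10.24 kHz.
175.26 kHz mod fs = 43.32 kHz.
43.32 kHz > fs/2 = 21.99 kHz, folds to fs − 43.32 kHz = 0.66 kHz.
81.84 kHz mod fs = 37.86 kHz.
37.86 kHz > fs/2 = 21.99 kHz, folds to fs − 37.86 kHz = 6.12 kHz.
103.98 kHz mod fs = 16.02 kHz.
16.02 kHz ≤ fs/2 = 21.99 kHz, appears at 16.02 kHz.
Distinct values: {0.66 kHz, 6.12 kHz, 10.24 kHz, 10.3 kHz, 16.02 kHz}.

0.66 kHz, 6.12 kHz, 10.24 kHz, 10.3 kHz, 16.02 kHz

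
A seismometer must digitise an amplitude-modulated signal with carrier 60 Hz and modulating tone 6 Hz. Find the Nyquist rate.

AM sidebands sit at fc ± fm = 54 Hz and 66 Hz.
Highest-frequency component: 66 Hz.
Nyquist rate = 2 × 66 Hz = 132 Hz.

132 Hz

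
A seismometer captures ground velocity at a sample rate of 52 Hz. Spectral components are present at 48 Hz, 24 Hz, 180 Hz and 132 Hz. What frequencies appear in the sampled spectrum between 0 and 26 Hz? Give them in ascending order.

4 Hz, 24 Hz

fs/2 = 26 Hz.
48 Hz > fs/2 = 26 Hz, folds to fs − 48 Hz = 4 Hz.
24 Hz ≤ fs/2 = 26 Hz, passes unchanged.
180 Hz mod fs = 24 Hz.
24 Hz ≤ fs/2 = 26 Hz, appears at 24 Hz.
132 Hz mod fs = 28 Hz.
28 Hz > fs/2 = 26 Hz, folds to fs − 28 Hz = 24 Hz.
Distinct values: {4 Hz, 24 Hz}.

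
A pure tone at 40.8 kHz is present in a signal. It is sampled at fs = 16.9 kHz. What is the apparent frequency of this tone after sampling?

7 kHz

40.8 kHz mod fs = 7 kHz.
7 kHz ≤ fs/2 = 8.45 kHz, appears at 7 kHz.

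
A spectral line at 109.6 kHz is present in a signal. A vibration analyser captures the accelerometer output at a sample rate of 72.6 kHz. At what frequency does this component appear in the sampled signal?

109.6 kHz mod fs = 37 kHz.
37 kHz > fs/2 = 36.3 kHz, folds to fs − 37 kHz = 35.6 kHz.

35.6 kHz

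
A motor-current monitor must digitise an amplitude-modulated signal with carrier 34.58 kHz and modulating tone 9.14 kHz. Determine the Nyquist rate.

AM sidebands sit at fc ± fm = 25.44 kHz and 43.72 kHz.
Highest-frequency component: 43.72 kHz.
Nyquist rate = 2 × 43.72 kHz = 87.44 kHz.

87.44 kHz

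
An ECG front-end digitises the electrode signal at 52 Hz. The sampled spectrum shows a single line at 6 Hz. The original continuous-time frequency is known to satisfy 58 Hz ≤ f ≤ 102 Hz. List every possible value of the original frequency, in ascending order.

Frequencies that alias to 6 Hz are k·fs ± 6 Hz for integer k ≥ 0.
k=0: 6 Hz.
k=1: 46 Hz, 58 Hz.
k=2: 98 Hz, 110 Hz.
k=3: 150 Hz, 162 Hz.
Within [58 Hz, 102 Hz]: 58 Hz, 98 Hz.

58 Hz, 98 Hz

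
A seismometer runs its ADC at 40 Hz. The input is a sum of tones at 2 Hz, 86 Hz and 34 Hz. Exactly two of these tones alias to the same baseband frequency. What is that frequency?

6 Hz

fs/2 = 20 Hz.
2 Hz ≤ fs/2 = 20 Hz, passes unchanged.
86 Hz mod fs = 6 Hz.
6 Hz ≤ fs/2 = 20 Hz, appears at 6 Hz.
34 Hz > fs/2 = 20 Hz, folds to fs − 34 Hz = 6 Hz.
34 Hz and 86 Hz both map to 6 Hz.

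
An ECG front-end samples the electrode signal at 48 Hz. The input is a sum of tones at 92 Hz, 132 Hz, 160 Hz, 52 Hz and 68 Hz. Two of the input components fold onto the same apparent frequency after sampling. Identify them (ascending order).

52 Hz, 92 Hz

fs/2 = 24 Hz.
92 Hz mod fs = 44 Hz.
44 Hz > fs/2 = 24 Hz, folds to fs − 44 Hz = 4 Hz.
132 Hz mod fs = 36 Hz.
36 Hz > fs/2 = 24 Hz, folds to fs − 36 Hz = 12 Hz.
160 Hz mod fs = 16 Hz.
16 Hz ≤ fs/2 = 24 Hz, appears at 16 Hz.
52 Hz mod fs = 4 Hz.
4 Hz ≤ fs/2 = 24 Hz, appears at 4 Hz.
68 Hz mod fs = 20 Hz.
20 Hz ≤ fs/2 = 24 Hz, appears at 20 Hz.
52 Hz and 92 Hz both map to 4 Hz.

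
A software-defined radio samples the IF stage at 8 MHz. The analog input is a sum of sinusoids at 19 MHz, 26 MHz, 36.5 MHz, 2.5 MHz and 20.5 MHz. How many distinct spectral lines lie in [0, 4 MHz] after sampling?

fs/2 = 4 MHz.
19 MHz mod fs = 3 MHz.
3 MHz ≤ fs/2 = 4 MHz, appears at 3 MHz.
26 MHz mod fs = 2 MHz.
2 MHz ≤ fs/2 = 4 MHz, appears at 2 MHz.
36.5 MHz mod fs = 4.5 MHz.
4.5 MHz > fs/2 = 4 MHz, folds to fs − 4.5 MHz = 3.5 MHz.
2.5 MHz ≤ fs/2 = 4 MHz, passes unchanged.
20.5 MHz mod fs = 4.5 MHz.
4.5 MHz > fs/2 = 4 MHz, folds to fs − 4.5 MHz = 3.5 MHz.
Distinct values: {2 MHz, 2.5 MHz, 3 MHz, 3.5 MHz} → 4.

4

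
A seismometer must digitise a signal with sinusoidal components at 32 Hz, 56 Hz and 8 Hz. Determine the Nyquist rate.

Highest-frequency component: 56 Hz.
Nyquist rate = 2 × 56 Hz = 112 Hz.

112 Hz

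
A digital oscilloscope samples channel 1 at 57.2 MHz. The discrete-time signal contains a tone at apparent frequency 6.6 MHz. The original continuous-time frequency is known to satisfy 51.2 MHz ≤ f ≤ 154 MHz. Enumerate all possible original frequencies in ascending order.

Frequencies that alias to 6.6 MHz are k·fs ± 6.6 MHz for integer k ≥ 0.
k=0: 6.6 MHz.
k=1: 50.6 MHz, 63.8 MHz.
k=2: 107.8 MHz, 121 MHz.
k=3: 165 MHz, 178.2 MHz.
Within [51.2 MHz, 154 MHz]: 63.8 MHz, 107.8 MHz, 121 MHz.

63.8 MHz, 107.8 MHz, 121 MHz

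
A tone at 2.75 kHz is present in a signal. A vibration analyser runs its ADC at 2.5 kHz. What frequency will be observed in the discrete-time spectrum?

2.75 kHz mod fs = 0.25 kHz.
0.25 kHz ≤ fs/2 = 1.25 kHz, appears at 0.25 kHz.

0.25 kHz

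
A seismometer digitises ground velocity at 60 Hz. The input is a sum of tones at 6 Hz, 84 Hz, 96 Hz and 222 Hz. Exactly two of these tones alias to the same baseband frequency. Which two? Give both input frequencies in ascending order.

fs/2 = 30 Hz.
6 Hz ≤ fs/2 = 30 Hz, passes unchanged.
84 Hz mod fs = 24 Hz.
24 Hz ≤ fs/2 = 30 Hz, appears at 24 Hz.
96 Hz mod fs = 36 Hz.
36 Hz > fs/2 = 30 Hz, folds to fs − 36 Hz = 24 Hz.
222 Hz mod fs = 42 Hz.
42 Hz > fs/2 = 30 Hz, folds to fs − 42 Hz = 18 Hz.
84 Hz and 96 Hz both map to 24 Hz.

84 Hz, 96 Hz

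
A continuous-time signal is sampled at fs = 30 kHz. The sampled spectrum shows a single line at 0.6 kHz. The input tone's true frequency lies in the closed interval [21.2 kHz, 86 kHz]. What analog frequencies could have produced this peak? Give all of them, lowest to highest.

29.4 kHz, 30.6 kHz, 59.4 kHz, 60.6 kHz

Frequencies that alias to 0.6 kHz are k·fs ± 0.6 kHz for integer k ≥ 0.
k=0: 0.6 kHz.
k=1: 29.4 kHz, 30.6 kHz.
k=2: 59.4 kHz, 60.6 kHz.
k=3: 89.4 kHz, 90.6 kHz.
Within [21.2 kHz, 86 kHz]: 29.4 kHz, 30.6 kHz, 59.4 kHz, 60.6 kHz.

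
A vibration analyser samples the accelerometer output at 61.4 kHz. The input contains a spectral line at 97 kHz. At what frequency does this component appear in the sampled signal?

97 kHz mod fs = 35.6 kHz.
35.6 kHz > fs/2 = 30.7 kHz, folds to fs − 35.6 kHz = 25.8 kHz.

25.8 kHz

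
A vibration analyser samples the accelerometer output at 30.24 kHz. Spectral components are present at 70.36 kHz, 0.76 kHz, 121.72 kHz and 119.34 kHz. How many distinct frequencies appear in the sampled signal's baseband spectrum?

fs/2 = 15.12 kHz.
70.36 kHz mod fs = 9.88 kHz.
9.88 kHz ≤ fs/2 = 15.12 kHz, appears at 9.88 kHz.
0.76 kHz ≤ fs/2 = 15.12 kHz, passes unchanged.
121.72 kHz mod fs = 0.76 kHz.
0.76 kHz ≤ fs/2 = 15.12 kHz, appears at 0.76 kHz.
119.34 kHz mod fs = 28.62 kHz.
28.62 kHz > fs/2 = 15.12 kHz, folds to fs − 28.62 kHz = 1.62 kHz.
Distinct values: {0.76 kHz, 1.62 kHz, 9.88 kHz} → 3.

3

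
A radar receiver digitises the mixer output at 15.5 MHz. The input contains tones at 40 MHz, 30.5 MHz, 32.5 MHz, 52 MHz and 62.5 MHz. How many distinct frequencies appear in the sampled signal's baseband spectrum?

fs/2 = 7.75 MHz.
40 MHz mod fs = 9 MHz.
9 MHz > fs/2 = 7.75 MHz, folds to fs − 9 MHz = 6.5 MHz.
30.5 MHz mod fs = 15 MHz.
15 MHz > fs/2 = 7.75 MHz, folds to fs − 15 MHz = 0.5 MHz.
32.5 MHz mod fs = 1.5 MHz.
1.5 MHz ≤ fs/2 = 7.75 MHz, appears at 1.5 MHz.
52 MHz mod fs = 5.5 MHz.
5.5 MHz ≤ fs/2 = 7.75 MHz, appears at 5.5 MHz.
62.5 MHz mod fs = 0.5 MHz.
0.5 MHz ≤ fs/2 = 7.75 MHz, appears at 0.5 MHz.
Distinct values: {0.5 MHz, 1.5 MHz, 5.5 MHz, 6.5 MHz} → 4.

4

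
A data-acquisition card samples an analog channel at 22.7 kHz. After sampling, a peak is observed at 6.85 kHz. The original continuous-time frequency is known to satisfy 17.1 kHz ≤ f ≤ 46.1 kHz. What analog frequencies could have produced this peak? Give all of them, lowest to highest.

Frequencies that alias to 6.85 kHz are k·fs ± 6.85 kHz for integer k ≥ 0.
k=0: 6.85 kHz.
k=1: 15.85 kHz, 29.55 kHz.
k=2: 38.55 kHz, 52.25 kHz.
k=3: 61.25 kHz, 74.95 kHz.
Within [17.1 kHz, 46.1 kHz]: 29.55 kHz, 38.55 kHz.

29.55 kHz, 38.55 kHz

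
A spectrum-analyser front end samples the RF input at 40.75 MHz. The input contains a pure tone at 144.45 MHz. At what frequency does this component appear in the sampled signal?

18.55 MHz

144.45 MHz mod fs = 22.2 MHz.
22.2 MHz > fs/2 = 20.375 MHz, folds to fs − 22.2 MHz = 18.55 MHz.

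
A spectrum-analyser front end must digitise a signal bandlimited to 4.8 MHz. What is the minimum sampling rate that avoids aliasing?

9.6 MHz

Nyquist rate = 2 × 4.8 MHz = 9.6 MHz.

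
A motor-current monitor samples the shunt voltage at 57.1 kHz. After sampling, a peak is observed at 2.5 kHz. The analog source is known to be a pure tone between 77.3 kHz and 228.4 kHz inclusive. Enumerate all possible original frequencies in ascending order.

Frequencies that alias to 2.5 kHz are k·fs ± 2.5 kHz for integer k ≥ 0.
k=0: 2.5 kHz.
k=1: 54.6 kHz, 59.6 kHz.
k=2: 111.7 kHz, 116.7 kHz.
k=3: 168.8 kHz, 173.8 kHz.
k=4: 225.9 kHz, 230.9 kHz.
k=5: 283 kHz, 288 kHz.
Within [77.3 kHz, 228.4 kHz]: 111.7 kHz, 116.7 kHz, 168.8 kHz, 173.8 kHz, 225.9 kHz.

111.7 kHz, 116.7 kHz, 168.8 kHz, 173.8 kHz, 225.9 kHz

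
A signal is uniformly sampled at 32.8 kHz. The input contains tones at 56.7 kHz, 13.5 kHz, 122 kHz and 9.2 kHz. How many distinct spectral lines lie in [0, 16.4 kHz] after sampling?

fs/2 = 16.4 kHz.
56.7 kHz mod fs = 23.9 kHz.
23.9 kHz > fs/2 = 16.4 kHz, folds to fs − 23.9 kHz = 8.9 kHz.
13.5 kHz ≤ fs/2 = 16.4 kHz, passes unchanged.
122 kHz mod fs = 23.6 kHz.
23.6 kHz > fs/2 = 16.4 kHz, folds to fs − 23.6 kHz = 9.2 kHz.
9.2 kHz ≤ fs/2 = 16.4 kHz, passes unchanged.
Distinct values: {8.9 kHz, 9.2 kHz, 13.5 kHz} → 3.

3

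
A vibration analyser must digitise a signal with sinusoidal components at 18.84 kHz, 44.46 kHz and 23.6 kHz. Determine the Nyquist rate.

Highest-frequency component: 44.46 kHz.
Nyquist rate = 2 × 44.46 kHz = 88.92 kHz.

88.92 kHz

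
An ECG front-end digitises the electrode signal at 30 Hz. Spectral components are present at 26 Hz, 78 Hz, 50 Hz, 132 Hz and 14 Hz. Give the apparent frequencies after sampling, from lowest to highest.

fs/2 = 15 Hz.
26 Hz > fs/2 = 15 Hz, folds to fs − 26 Hz = 4 Hz.
78 Hz mod fs = 18 Hz.
18 Hz > fs/2 = 15 Hz, folds to fs − 18 Hz = 12 Hz.
50 Hz mod fs = 20 Hz.
20 Hz > fs/2 = 15 Hz, folds to fs − 20 Hz = 10 Hz.
132 Hz mod fs = 12 Hz.
12 Hz ≤ fs/2 = 15 Hz, appears at 12 Hz.
14 Hz ≤ fs/2 = 15 Hz, passes unchanged.
Distinct values: {4 Hz, 10 Hz, 12 Hz, 14 Hz}.

4 Hz, 10 Hz, 12 Hz, 14 Hz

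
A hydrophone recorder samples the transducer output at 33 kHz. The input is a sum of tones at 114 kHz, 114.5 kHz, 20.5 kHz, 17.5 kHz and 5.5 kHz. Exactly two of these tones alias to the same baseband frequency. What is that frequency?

fs/2 = 16.5 kHz.
114 kHz mod fs = 15 kHz.
15 kHz ≤ fs/2 = 16.5 kHz, appears at 15 kHz.
114.5 kHz mod fs = 15.5 kHz.
15.5 kHz ≤ fs/2 = 16.5 kHz, appears at 15.5 kHz.
20.5 kHz > fs/2 = 16.5 kHz, folds to fs − 20.5 kHz = 12.5 kHz.
17.5 kHz > fs/2 = 16.5 kHz, folds to fs − 17.5 kHz = 15.5 kHz.
5.5 kHz ≤ fs/2 = 16.5 kHz, passes unchanged.
17.5 kHz and 114.5 kHz both map to 15.5 kHz.

15.5 kHz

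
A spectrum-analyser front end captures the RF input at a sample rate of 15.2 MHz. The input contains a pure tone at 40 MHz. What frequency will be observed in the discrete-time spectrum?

40 MHz mod fs = 9.6 MHz.
9.6 MHz > fs/2 = 7.6 MHz, folds to fs − 9.6 MHz = 5.6 MHz.

5.6 MHz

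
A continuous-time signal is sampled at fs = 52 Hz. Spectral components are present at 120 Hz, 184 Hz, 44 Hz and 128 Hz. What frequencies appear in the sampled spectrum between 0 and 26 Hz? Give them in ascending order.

fs/2 = 26 Hz.
120 Hz mod fs = 16 Hz.
16 Hz ≤ fs/2 = 26 Hz, appears at 16 Hz.
184 Hz mod fs = 28 Hz.
28 Hz > fs/2 = 26 Hz, folds to fs − 28 Hz = 24 Hz.
44 Hz > fs/2 = 26 Hz, folds to fs − 44 Hz = 8 Hz.
128 Hz mod fs = 24 Hz.
24 Hz ≤ fs/2 = 26 Hz, appears at 24 Hz.
Distinct values: {8 Hz, 16 Hz, 24 Hz}.

8 Hz, 16 Hz, 24 Hz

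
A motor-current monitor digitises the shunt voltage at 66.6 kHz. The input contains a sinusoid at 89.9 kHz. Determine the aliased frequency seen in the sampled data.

23.3 kHz

89.9 kHz mod fs = 23.3 kHz.
23.3 kHz ≤ fs/2 = 33.3 kHz, appears at 23.3 kHz.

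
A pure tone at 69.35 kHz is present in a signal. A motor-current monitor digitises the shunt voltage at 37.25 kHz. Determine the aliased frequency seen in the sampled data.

5.15 kHz

69.35 kHz mod fs = 32.1 kHz.
32.1 kHz > fs/2 = 18.625 kHz, folds to fs − 32.1 kHz = 5.15 kHz.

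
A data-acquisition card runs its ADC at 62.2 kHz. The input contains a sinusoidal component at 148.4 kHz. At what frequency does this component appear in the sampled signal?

24 kHz

148.4 kHz mod fs = 24 kHz.
24 kHz ≤ fs/2 = 31.1 kHz, appears at 24 kHz.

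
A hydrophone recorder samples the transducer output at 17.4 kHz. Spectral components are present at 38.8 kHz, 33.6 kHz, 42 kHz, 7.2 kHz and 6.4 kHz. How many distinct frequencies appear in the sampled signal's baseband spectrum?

fs/2 = 8.7 kHz.
38.8 kHz mod fs = 4 kHz.
4 kHz ≤ fs/2 = 8.7 kHz, appears at 4 kHz.
33.6 kHz mod fs = 16.2 kHz.
16.2 kHz > fs/2 = 8.7 kHz, folds to fs − 16.2 kHz = 1.2 kHz.
42 kHz mod fs = 7.2 kHz.
7.2 kHz ≤ fs/2 = 8.7 kHz, appears at 7.2 kHz.
7.2 kHz ≤ fs/2 = 8.7 kHz, passes unchanged.
6.4 kHz ≤ fs/2 = 8.7 kHz, passes unchanged.
Distinct values: {1.2 kHz, 4 kHz, 6.4 kHz, 7.2 kHz} → 4.

4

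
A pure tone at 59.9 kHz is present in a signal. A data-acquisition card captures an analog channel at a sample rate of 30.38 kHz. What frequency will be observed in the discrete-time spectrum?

0.86 kHz

59.9 kHz mod fs = 29.52 kHz.
29.52 kHz > fs/2 = 15.19 kHz, folds to fs − 29.52 kHz = 0.86 kHz.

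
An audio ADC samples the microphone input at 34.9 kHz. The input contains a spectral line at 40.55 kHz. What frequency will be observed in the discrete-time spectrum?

40.55 kHz mod fs = 5.65 kHz.
5.65 kHz ≤ fs/2 = 17.45 kHz, appears at 5.65 kHz.

5.65 kHz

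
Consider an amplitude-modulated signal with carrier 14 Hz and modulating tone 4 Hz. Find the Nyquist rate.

AM sidebands sit at fc ± fm = 10 Hz and 18 Hz.
Highest-frequency component: 18 Hz.
Nyquist rate = 2 × 18 Hz = 36 Hz.

36 Hz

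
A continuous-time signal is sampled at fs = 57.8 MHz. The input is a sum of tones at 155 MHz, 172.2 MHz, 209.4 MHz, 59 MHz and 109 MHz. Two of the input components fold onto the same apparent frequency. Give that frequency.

1.2 MHz

fs/2 = 28.9 MHz.
155 MHz mod fs = 39.4 MHz.
39.4 MHz > fs/2 = 28.9 MHz, folds to fs − 39.4 MHz = 18.4 MHz.
172.2 MHz mod fs = 56.6 MHz.
56.6 MHz > fs/2 = 28.9 MHz, folds to fs − 56.6 MHz = 1.2 MHz.
209.4 MHz mod fs = 36 MHz.
36 MHz > fs/2 = 28.9 MHz, folds to fs − 36 MHz = 21.8 MHz.
59 MHz mod fs = 1.2 MHz.
1.2 MHz ≤ fs/2 = 28.9 MHz, appears at 1.2 MHz.
109 MHz mod fs = 51.2 MHz.
51.2 MHz > fs/2 = 28.9 MHz, folds to fs − 51.2 MHz = 6.6 MHz.
59 MHz and 172.2 MHz both map to 1.2 MHz.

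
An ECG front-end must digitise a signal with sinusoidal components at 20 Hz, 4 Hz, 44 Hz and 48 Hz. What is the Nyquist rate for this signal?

96 Hz

Highest-frequency component: 48 Hz.
Nyquist rate = 2 × 48 Hz = 96 Hz.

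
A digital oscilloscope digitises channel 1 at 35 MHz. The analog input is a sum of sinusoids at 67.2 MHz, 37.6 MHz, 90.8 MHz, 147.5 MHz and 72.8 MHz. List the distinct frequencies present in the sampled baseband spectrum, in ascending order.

2.6 MHz, 2.8 MHz, 7.5 MHz, 14.2 MHz

fs/2 = 17.5 MHz.
67.2 MHz mod fs = 32.2 MHz.
32.2 MHz > fs/2 = 17.5 MHz, folds to fs − 32.2 MHz = 2.8 MHz.
37.6 MHz mod fs = 2.6 MHz.
2.6 MHz ≤ fs/2 = 17.5 MHz, appears at 2.6 MHz.
90.8 MHz mod fs = 20.8 MHz.
20.8 MHz > fs/2 = 17.5 MHz, folds to fs − 20.8 MHz = 14.2 MHz.
147.5 MHz mod fs = 7.5 MHz.
7.5 MHz ≤ fs/2 = 17.5 MHz, appears at 7.5 MHz.
72.8 MHz mod fs = 2.8 MHz.
2.8 MHz ≤ fs/2 = 17.5 MHz, appears at 2.8 MHz.
Distinct values: {2.6 MHz, 2.8 MHz, 7.5 MHz, 14.2 MHz}.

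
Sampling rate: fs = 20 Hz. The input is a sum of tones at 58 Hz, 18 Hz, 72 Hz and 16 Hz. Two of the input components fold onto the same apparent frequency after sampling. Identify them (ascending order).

fs/2 = 10 Hz.
58 Hz mod fs = 18 Hz.
18 Hz > fs/2 = 10 Hz, folds to fs − 18 Hz = 2 Hz.
18 Hz > fs/2 = 10 Hz, folds to fs − 18 Hz = 2 Hz.
72 Hz mod fs = 12 Hz.
12 Hz > fs/2 = 10 Hz, folds to fs − 12 Hz = 8 Hz.
16 Hz > fs/2 = 10 Hz, folds to fs − 16 Hz = 4 Hz.
18 Hz and 58 Hz both map to 2 Hz.

18 Hz, 58 Hz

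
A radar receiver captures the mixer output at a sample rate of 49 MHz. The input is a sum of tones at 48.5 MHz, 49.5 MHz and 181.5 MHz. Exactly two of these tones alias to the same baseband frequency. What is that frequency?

fs/2 = 24.5 MHz.
48.5 MHz > fs/2 = 24.5 MHz, folds to fs − 48.5 MHz = 0.5 MHz.
49.5 MHz mod fs = 0.5 MHz.
0.5 MHz ≤ fs/2 = 24.5 MHz, appears at 0.5 MHz.
181.5 MHz mod fs = 34.5 MHz.
34.5 MHz > fs/2 = 24.5 MHz, folds to fs − 34.5 MHz = 14.5 MHz.
48.5 MHz and 49.5 MHz both map to 0.5 MHz.

0.5 MHz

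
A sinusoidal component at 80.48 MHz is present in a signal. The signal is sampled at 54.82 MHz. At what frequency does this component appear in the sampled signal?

80.48 MHz mod fs = 25.66 MHz.
25.66 MHz ≤ fs/2 = 27.41 MHz, appears at 25.66 MHz.

25.66 MHz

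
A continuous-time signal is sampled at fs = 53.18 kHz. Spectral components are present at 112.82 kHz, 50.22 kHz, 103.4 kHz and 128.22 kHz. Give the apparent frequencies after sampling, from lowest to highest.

2.96 kHz, 6.46 kHz, 21.86 kHz

fs/2 = 26.59 kHz.
112.82 kHz mod fs = 6.46 kHz.
6.46 kHz ≤ fs/2 = 26.59 kHz, appears at 6.46 kHz.
50.22 kHz > fs/2 = 26.59 kHz, folds to fs − 50.22 kHz = 2.96 kHz.
103.4 kHz mod fs = 50.22 kHz.
50.22 kHz > fs/2 = 26.59 kHz, folds to fs − 50.22 kHz = 2.96 kHz.
128.22 kHz mod fs = 21.86 kHz.
21.86 kHz ≤ fs/2 = 26.59 kHz, appears at 21.86 kHz.
Distinct values: {2.96 kHz, 6.46 kHz, 21.86 kHz}.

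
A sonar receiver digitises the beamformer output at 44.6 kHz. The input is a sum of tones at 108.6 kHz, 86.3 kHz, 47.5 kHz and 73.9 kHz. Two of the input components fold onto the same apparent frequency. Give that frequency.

2.9 kHz

fs/2 = 22.3 kHz.
108.6 kHz mod fs = 19.4 kHz.
19.4 kHz ≤ fs/2 = 22.3 kHz, appears at 19.4 kHz.
86.3 kHz mod fs = 41.7 kHz.
41.7 kHz > fs/2 = 22.3 kHz, folds to fs − 41.7 kHz = 2.9 kHz.
47.5 kHz mod fs = 2.9 kHz.
2.9 kHz ≤ fs/2 = 22.3 kHz, appears at 2.9 kHz.
73.9 kHz mod fs = 29.3 kHz.
29.3 kHz > fs/2 = 22.3 kHz, folds to fs − 29.3 kHz = 15.3 kHz.
47.5 kHz and 86.3 kHz both map to 2.9 kHz.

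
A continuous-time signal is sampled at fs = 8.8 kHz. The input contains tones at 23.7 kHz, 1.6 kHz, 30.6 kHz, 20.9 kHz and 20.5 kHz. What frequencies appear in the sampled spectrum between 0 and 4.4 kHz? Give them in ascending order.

1.6 kHz, 2.7 kHz, 2.9 kHz, 3.3 kHz, 4.2 kHz

fs/2 = 4.4 kHz.
23.7 kHz mod fs = 6.1 kHz.
6.1 kHz > fs/2 = 4.4 kHz, folds to fs − 6.1 kHz = 2.7 kHz.
1.6 kHz ≤ fs/2 = 4.4 kHz, passes unchanged.
30.6 kHz mod fs = 4.2 kHz.
4.2 kHz ≤ fs/2 = 4.4 kHz, appears at 4.2 kHz.
20.9 kHz mod fs = 3.3 kHz.
3.3 kHz ≤ fs/2 = 4.4 kHz, appears at 3.3 kHz.
20.5 kHz mod fs = 2.9 kHz.
2.9 kHz ≤ fs/2 = 4.4 kHz, appears at 2.9 kHz.
Distinct values: {1.6 kHz, 2.7 kHz, 2.9 kHz, 3.3 kHz, 4.2 kHz}.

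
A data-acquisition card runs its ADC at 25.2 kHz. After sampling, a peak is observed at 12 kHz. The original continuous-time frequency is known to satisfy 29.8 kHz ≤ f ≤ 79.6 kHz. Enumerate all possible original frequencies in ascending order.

37.2 kHz, 38.4 kHz, 62.4 kHz, 63.6 kHz

Frequencies that alias to 12 kHz are k·fs ± 12 kHz for integer k ≥ 0.
k=0: 12 kHz.
k=1: 13.2 kHz, 37.2 kHz.
k=2: 38.4 kHz, 62.4 kHz.
k=3: 63.6 kHz, 87.6 kHz.
k=4: 88.8 kHz, 112.8 kHz.
Within [29.8 kHz, 79.6 kHz]: 37.2 kHz, 38.4 kHz, 62.4 kHz, 63.6 kHz.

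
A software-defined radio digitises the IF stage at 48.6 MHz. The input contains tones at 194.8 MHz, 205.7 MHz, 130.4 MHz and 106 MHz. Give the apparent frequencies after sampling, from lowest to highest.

0.4 MHz, 8.8 MHz, 11.3 MHz, 15.4 MHz

fs/2 = 24.3 MHz.
194.8 MHz mod fs = 0.4 MHz.
0.4 MHz ≤ fs/2 = 24.3 MHz, appears at 0.4 MHz.
205.7 MHz mod fs = 11.3 MHz.
11.3 MHz ≤ fs/2 = 24.3 MHz, appears at 11.3 MHz.
130.4 MHz mod fs = 33.2 MHz.
33.2 MHz > fs/2 = 24.3 MHz, folds to fs − 33.2 MHz = 15.4 MHz.
106 MHz mod fs = 8.8 MHz.
8.8 MHz ≤ fs/2 = 24.3 MHz, appears at 8.8 MHz.
Distinct values: {0.4 MHz, 8.8 MHz, 11.3 MHz, 15.4 MHz}.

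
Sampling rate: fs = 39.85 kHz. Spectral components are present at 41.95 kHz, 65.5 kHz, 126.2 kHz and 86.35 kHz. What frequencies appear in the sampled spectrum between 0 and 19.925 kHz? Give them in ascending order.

fs/2 = 19.925 kHz.
41.95 kHz mod fs = 2.1 kHz.
2.1 kHz ≤ fs/2 = 19.925 kHz, appears at 2.1 kHz.
65.5 kHz mod fs = 25.65 kHz.
25.65 kHz > fs/2 = 19.925 kHz, folds to fs − 25.65 kHz = 14.2 kHz.
126.2 kHz mod fs = 6.65 kHz.
6.65 kHz ≤ fs/2 = 19.925 kHz, appears at 6.65 kHz.
86.35 kHz mod fs = 6.65 kHz.
6.65 kHz ≤ fs/2 = 19.925 kHz, appears at 6.65 kHz.
Distinct values: {2.1 kHz, 6.65 kHz, 14.2 kHz}.

2.1 kHz, 6.65 kHz, 14.2 kHz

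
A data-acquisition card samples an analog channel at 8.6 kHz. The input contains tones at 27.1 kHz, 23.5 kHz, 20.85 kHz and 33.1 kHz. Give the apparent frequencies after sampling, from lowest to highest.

fs/2 = 4.3 kHz.
27.1 kHz mod fs = 1.3 kHz.
1.3 kHz ≤ fs/2 = 4.3 kHz, appears at 1.3 kHz.
23.5 kHz mod fs = 6.3 kHz.
6.3 kHz > fs/2 = 4.3 kHz, folds to fs − 6.3 kHz = 2.3 kHz.
20.85 kHz mod fs = 3.65 kHz.
3.65 kHz ≤ fs/2 = 4.3 kHz, appears at 3.65 kHz.
33.1 kHz mod fs = 7.3 kHz.
7.3 kHz > fs/2 = 4.3 kHz, folds to fs − 7.3 kHz = 1.3 kHz.
Distinct values: {1.3 kHz, 2.3 kHz, 3.65 kHz}.

1.3 kHz, 2.3 kHz, 3.65 kHz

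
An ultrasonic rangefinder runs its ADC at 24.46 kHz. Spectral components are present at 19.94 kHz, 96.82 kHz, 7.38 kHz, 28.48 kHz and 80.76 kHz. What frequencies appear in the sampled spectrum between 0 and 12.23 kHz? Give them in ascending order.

1.02 kHz, 4.02 kHz, 4.52 kHz, 7.38 kHz

fs/2 = 12.23 kHz.
19.94 kHz > fs/2 = 12.23 kHz, folds to fs − 19.94 kHz = 4.52 kHz.
96.82 kHz mod fs = 23.44 kHz.
23.44 kHz > fs/2 = 12.23 kHz, folds to fs − 23.44 kHz = 1.02 kHz.
7.38 kHz ≤ fs/2 = 12.23 kHz, passes unchanged.
28.48 kHz mod fs = 4.02 kHz.
4.02 kHz ≤ fs/2 = 12.23 kHz, appears at 4.02 kHz.
80.76 kHz mod fs = 7.38 kHz.
7.38 kHz ≤ fs/2 = 12.23 kHz, appears at 7.38 kHz.
Distinct values: {1.02 kHz, 4.02 kHz, 4.52 kHz, 7.38 kHz}.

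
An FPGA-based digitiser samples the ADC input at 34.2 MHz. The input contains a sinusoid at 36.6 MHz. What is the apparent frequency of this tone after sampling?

36.6 MHz mod fs = 2.4 MHz.
2.4 MHz ≤ fs/2 = 17.1 MHz, appears at 2.4 MHz.

2.4 MHz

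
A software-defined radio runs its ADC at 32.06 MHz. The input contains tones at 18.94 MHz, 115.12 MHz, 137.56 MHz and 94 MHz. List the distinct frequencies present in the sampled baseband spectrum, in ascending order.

2.18 MHz, 9.32 MHz, 13.12 MHz

fs/2 = 16.03 MHz.
18.94 MHz > fs/2 = 16.03 MHz, folds to fs − 18.94 MHz = 13.12 MHz.
115.12 MHz mod fs = 18.94 MHz.
18.94 MHz > fs/2 = 16.03 MHz, folds to fs − 18.94 MHz = 13.12 MHz.
137.56 MHz mod fs = 9.32 MHz.
9.32 MHz ≤ fs/2 = 16.03 MHz, appears at 9.32 MHz.
94 MHz mod fs = 29.88 MHz.
29.88 MHz > fs/2 = 16.03 MHz, folds to fs − 29.88 MHz = 2.18 MHz.
Distinct values: {2.18 MHz, 9.32 MHz, 13.12 MHz}.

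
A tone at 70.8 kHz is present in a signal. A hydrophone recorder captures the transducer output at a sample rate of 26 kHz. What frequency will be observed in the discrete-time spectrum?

70.8 kHz mod fs = 18.8 kHz.
18.8 kHz > fs/2 = 13 kHz, folds to fs − 18.8 kHz = 7.2 kHz.

7.2 kHz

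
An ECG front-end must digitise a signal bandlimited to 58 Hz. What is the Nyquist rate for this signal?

Nyquist rate = 2 × 58 Hz = 116 Hz.

116 Hz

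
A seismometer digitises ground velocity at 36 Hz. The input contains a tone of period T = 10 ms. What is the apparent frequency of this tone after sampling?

8 Hz

T = 10 ms → f = 1/T = 100 Hz.
100 Hz mod fs = 28 Hz.
28 Hz > fs/2 = 18 Hz, folds to fs − 28 Hz = 8 Hz.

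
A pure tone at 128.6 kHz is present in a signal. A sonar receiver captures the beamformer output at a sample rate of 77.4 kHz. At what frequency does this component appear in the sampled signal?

128.6 kHz mod fs = 51.2 kHz.
51.2 kHz > fs/2 = 38.7 kHz, folds to fs − 51.2 kHz = 26.2 kHz.

26.2 kHz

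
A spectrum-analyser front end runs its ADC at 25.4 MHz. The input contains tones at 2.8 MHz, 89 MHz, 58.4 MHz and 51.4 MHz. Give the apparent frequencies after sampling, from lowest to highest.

fs/2 = 12.7 MHz.
2.8 MHz ≤ fs/2 = 12.7 MHz, passes unchanged.
89 MHz mod fs = 12.8 MHz.
12.8 MHz > fs/2 = 12.7 MHz, folds to fs − 12.8 MHz = 12.6 MHz.
58.4 MHz mod fs = 7.6 MHz.
7.6 MHz ≤ fs/2 = 12.7 MHz, appears at 7.6 MHz.
51.4 MHz mod fs = 0.6 MHz.
0.6 MHz ≤ fs/2 = 12.7 MHz, appears at 0.6 MHz.
Distinct values: {0.6 MHz, 2.8 MHz, 7.6 MHz, 12.6 MHz}.

0.6 MHz, 2.8 MHz, 7.6 MHz, 12.6 MHz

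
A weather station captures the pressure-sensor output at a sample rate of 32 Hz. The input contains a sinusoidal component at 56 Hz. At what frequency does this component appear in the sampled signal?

8 Hz

56 Hz mod fs = 24 Hz.
24 Hz > fs/2 = 16 Hz, folds to fs − 24 Hz = 8 Hz.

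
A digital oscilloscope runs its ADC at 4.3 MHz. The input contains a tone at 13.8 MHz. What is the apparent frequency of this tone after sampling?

0.9 MHz

13.8 MHz mod fs = 0.9 MHz.
0.9 MHz ≤ fs/2 = 2.15 MHz, appears at 0.9 MHz.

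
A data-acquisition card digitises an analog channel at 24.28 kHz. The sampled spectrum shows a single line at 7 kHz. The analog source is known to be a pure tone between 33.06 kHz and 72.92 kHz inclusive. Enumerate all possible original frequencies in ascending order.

41.56 kHz, 55.56 kHz, 65.84 kHz

Frequencies that alias to 7 kHz are k·fs ± 7 kHz for integer k ≥ 0.
k=0: 7 kHz.
k=1: 17.28 kHz, 31.28 kHz.
k=2: 41.56 kHz, 55.56 kHz.
k=3: 65.84 kHz, 79.84 kHz.
k=4: 90.12 kHz, 104.12 kHz.
Within [33.06 kHz, 72.92 kHz]: 41.56 kHz, 55.56 kHz, 65.84 kHz.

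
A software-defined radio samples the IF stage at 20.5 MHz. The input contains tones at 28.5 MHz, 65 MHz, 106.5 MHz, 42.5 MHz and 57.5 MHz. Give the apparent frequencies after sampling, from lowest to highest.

fs/2 = 10.25 MHz.
28.5 MHz mod fs = 8 MHz.
8 MHz ≤ fs/2 = 10.25 MHz, appears at 8 MHz.
65 MHz mod fs = 3.5 MHz.
3.5 MHz ≤ fs/2 = 10.25 MHz, appears at 3.5 MHz.
106.5 MHz mod fs = 4 MHz.
4 MHz ≤ fs/2 = 10.25 MHz, appears at 4 MHz.
42.5 MHz mod fs = 1.5 MHz.
1.5 MHz ≤ fs/2 = 10.25 MHz, appears at 1.5 MHz.
57.5 MHz mod fs = 16.5 MHz.
16.5 MHz > fs/2 = 10.25 MHz, folds to fs − 16.5 MHz = 4 MHz.
Distinct values: {1.5 MHz, 3.5 MHz, 4 MHz, 8 MHz}.

1.5 MHz, 3.5 MHz, 4 MHz, 8 MHz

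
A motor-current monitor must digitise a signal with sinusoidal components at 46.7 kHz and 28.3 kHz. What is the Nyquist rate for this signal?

Highest-frequency component: 46.7 kHz.
Nyquist rate = 2 × 46.7 kHz = 93.4 kHz.

93.4 kHz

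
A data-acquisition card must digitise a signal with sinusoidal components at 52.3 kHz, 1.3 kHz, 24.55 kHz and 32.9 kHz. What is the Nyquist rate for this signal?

104.6 kHz

Highest-frequency component: 52.3 kHz.
Nyquist rate = 2 × 52.3 kHz = 104.6 kHz.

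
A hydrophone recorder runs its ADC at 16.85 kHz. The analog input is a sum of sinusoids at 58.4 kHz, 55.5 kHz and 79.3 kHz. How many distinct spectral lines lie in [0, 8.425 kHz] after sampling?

2

fs/2 = 8.425 kHz.
58.4 kHz mod fs = 7.85 kHz.
7.85 kHz ≤ fs/2 = 8.425 kHz, appears at 7.85 kHz.
55.5 kHz mod fs = 4.95 kHz.
4.95 kHz ≤ fs/2 = 8.425 kHz, appears at 4.95 kHz.
79.3 kHz mod fs = 11.9 kHz.
11.9 kHz > fs/2 = 8.425 kHz, folds to fs − 11.9 kHz = 4.95 kHz.
Distinct values: {4.95 kHz, 7.85 kHz} → 2.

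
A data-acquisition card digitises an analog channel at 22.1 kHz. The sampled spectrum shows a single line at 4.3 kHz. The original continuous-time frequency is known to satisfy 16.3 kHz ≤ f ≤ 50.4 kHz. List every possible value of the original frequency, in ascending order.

Frequencies that alias to 4.3 kHz are k·fs ± 4.3 kHz for integer k ≥ 0.
k=0: 4.3 kHz.
k=1: 17.8 kHz, 26.4 kHz.
k=2: 39.9 kHz, 48.5 kHz.
k=3: 62 kHz, 70.6 kHz.
Within [16.3 kHz, 50.4 kHz]: 17.8 kHz, 26.4 kHz, 39.9 kHz, 48.5 kHz.

17.8 kHz, 26.4 kHz, 39.9 kHz, 48.5 kHz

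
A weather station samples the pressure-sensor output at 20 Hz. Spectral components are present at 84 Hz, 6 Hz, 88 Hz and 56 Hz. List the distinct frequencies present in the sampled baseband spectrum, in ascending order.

4 Hz, 6 Hz, 8 Hz

fs/2 = 10 Hz.
84 Hz mod fs = 4 Hz.
4 Hz ≤ fs/2 = 10 Hz, appears at 4 Hz.
6 Hz ≤ fs/2 = 10 Hz, passes unchanged.
88 Hz mod fs = 8 Hz.
8 Hz ≤ fs/2 = 10 Hz, appears at 8 Hz.
56 Hz mod fs = 16 Hz.
16 Hz > fs/2 = 10 Hz, folds to fs − 16 Hz = 4 Hz.
Distinct values: {4 Hz, 6 Hz, 8 Hz}.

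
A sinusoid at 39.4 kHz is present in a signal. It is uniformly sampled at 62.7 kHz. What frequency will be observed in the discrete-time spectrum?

39.4 kHz > fs/2 = 31.35 kHz, folds to fs − 39.4 kHz = 23.3 kHz.

23.3 kHz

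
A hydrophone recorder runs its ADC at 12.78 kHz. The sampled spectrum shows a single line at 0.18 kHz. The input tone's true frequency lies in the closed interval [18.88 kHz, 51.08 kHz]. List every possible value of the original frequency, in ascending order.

Frequencies that alias to 0.18 kHz are k·fs ± 0.18 kHz for integer k ≥ 0.
k=0: 0.18 kHz.
k=1: 12.6 kHz, 12.96 kHz.
k=2: 25.38 kHz, 25.74 kHz.
k=3: 38.16 kHz, 38.52 kHz.
k=4: 50.94 kHz, 51.3 kHz.
k=5: 63.72 kHz, 64.08 kHz.
Within [18.88 kHz, 51.08 kHz]: 25.38 kHz, 25.74 kHz, 38.16 kHz, 38.52 kHz, 50.94 kHz.

25.38 kHz, 25.74 kHz, 38.16 kHz, 38.52 kHz, 50.94 kHz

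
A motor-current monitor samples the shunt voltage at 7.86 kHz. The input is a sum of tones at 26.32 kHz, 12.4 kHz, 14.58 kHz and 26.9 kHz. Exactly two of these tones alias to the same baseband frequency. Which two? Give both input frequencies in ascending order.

fs/2 = 3.93 kHz.
26.32 kHz mod fs = 2.74 kHz.
2.74 kHz ≤ fs/2 = 3.93 kHz, appears at 2.74 kHz.
12.4 kHz mod fs = 4.54 kHz.
4.54 kHz > fs/2 = 3.93 kHz, folds to fs − 4.54 kHz = 3.32 kHz.
14.58 kHz mod fs = 6.72 kHz.
6.72 kHz > fs/2 = 3.93 kHz, folds to fs − 6.72 kHz = 1.14 kHz.
26.9 kHz mod fs = 3.32 kHz.
3.32 kHz ≤ fs/2 = 3.93 kHz, appears at 3.32 kHz.
12.4 kHz and 26.9 kHz both map to 3.32 kHz.

12.4 kHz, 26.9 kHz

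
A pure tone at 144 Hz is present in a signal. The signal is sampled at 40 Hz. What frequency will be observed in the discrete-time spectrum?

16 Hz

144 Hz mod fs = 24 Hz.
24 Hz > fs/2 = 20 Hz, folds to fs − 24 Hz = 16 Hz.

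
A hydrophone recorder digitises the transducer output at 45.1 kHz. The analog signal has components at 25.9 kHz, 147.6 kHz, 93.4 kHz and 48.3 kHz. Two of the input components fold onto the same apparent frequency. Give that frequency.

3.2 kHz

fs/2 = 22.55 kHz.
25.9 kHz > fs/2 = 22.55 kHz, folds to fs − 25.9 kHz = 19.2 kHz.
147.6 kHz mod fs = 12.3 kHz.
12.3 kHz ≤ fs/2 = 22.55 kHz, appears at 12.3 kHz.
93.4 kHz mod fs = 3.2 kHz.
3.2 kHz ≤ fs/2 = 22.55 kHz, appears at 3.2 kHz.
48.3 kHz mod fs = 3.2 kHz.
3.2 kHz ≤ fs/2 = 22.55 kHz, appears at 3.2 kHz.
48.3 kHz and 93.4 kHz both map to 3.2 kHz.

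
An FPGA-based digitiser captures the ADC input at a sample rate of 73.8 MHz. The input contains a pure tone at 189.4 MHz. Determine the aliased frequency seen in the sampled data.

32 MHz

189.4 MHz mod fs = 41.8 MHz.
41.8 MHz > fs/2 = 36.9 MHz, folds to fs − 41.8 MHz = 32 MHz.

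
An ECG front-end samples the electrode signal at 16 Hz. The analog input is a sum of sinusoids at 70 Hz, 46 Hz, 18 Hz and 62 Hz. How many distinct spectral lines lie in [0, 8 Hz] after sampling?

2

fs/2 = 8 Hz.
70 Hz mod fs = 6 Hz.
6 Hz ≤ fs/2 = 8 Hz, appears at 6 Hz.
46 Hz mod fs = 14 Hz.
14 Hz > fs/2 = 8 Hz, folds to fs − 14 Hz = 2 Hz.
18 Hz mod fs = 2 Hz.
2 Hz ≤ fs/2 = 8 Hz, appears at 2 Hz.
62 Hz mod fs = 14 Hz.
14 Hz > fs/2 = 8 Hz, folds to fs − 14 Hz = 2 Hz.
Distinct values: {2 Hz, 6 Hz} → 2.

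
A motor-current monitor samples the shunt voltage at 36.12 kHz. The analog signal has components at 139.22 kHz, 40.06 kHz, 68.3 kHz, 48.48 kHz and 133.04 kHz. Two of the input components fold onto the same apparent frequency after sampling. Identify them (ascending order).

fs/2 = 18.06 kHz.
139.22 kHz mod fs = 30.86 kHz.
30.86 kHz > fs/2 = 18.06 kHz, folds to fs − 30.86 kHz = 5.26 kHz.
40.06 kHz mod fs = 3.94 kHz.
3.94 kHz ≤ fs/2 = 18.06 kHz, appears at 3.94 kHz.
68.3 kHz mod fs = 32.18 kHz.
32.18 kHz > fs/2 = 18.06 kHz, folds to fs − 32.18 kHz = 3.94 kHz.
48.48 kHz mod fs = 12.36 kHz.
12.36 kHz ≤ fs/2 = 18.06 kHz, appears at 12.36 kHz.
133.04 kHz mod fs = 24.68 kHz.
24.68 kHz > fs/2 = 18.06 kHz, folds to fs − 24.68 kHz = 11.44 kHz.
40.06 kHz and 68.3 kHz both map to 3.94 kHz.

40.06 kHz, 68.3 kHz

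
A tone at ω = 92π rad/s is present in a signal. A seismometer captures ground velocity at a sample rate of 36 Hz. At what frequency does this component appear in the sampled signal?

10 Hz

ω = 92π rad/s → f = ω/(2π) = 46 Hz.
46 Hz mod fs = 10 Hz.
10 Hz ≤ fs/2 = 18 Hz, appears at 10 Hz.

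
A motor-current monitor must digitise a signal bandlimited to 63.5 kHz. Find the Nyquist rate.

127 kHz

Nyquist rate = 2 × 63.5 kHz = 127 kHz.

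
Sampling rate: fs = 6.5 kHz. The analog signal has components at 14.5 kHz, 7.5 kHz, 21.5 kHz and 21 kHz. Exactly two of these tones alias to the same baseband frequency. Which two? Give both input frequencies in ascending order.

fs/2 = 3.25 kHz.
14.5 kHz mod fs = 1.5 kHz.
1.5 kHz ≤ fs/2 = 3.25 kHz, appears at 1.5 kHz.
7.5 kHz mod fs = 1 kHz.
1 kHz ≤ fs/2 = 3.25 kHz, appears at 1 kHz.
21.5 kHz mod fs = 2 kHz.
2 kHz ≤ fs/2 = 3.25 kHz, appears at 2 kHz.
21 kHz mod fs = 1.5 kHz.
1.5 kHz ≤ fs/2 = 3.25 kHz, appears at 1.5 kHz.
14.5 kHz and 21 kHz both map to 1.5 kHz.

14.5 kHz, 21 kHz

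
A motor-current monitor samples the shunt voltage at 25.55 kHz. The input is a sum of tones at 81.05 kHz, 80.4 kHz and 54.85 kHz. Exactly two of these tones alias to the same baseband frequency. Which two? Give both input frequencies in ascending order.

fs/2 = 12.775 kHz.
81.05 kHz mod fs = 4.4 kHz.
4.4 kHz ≤ fs/2 = 12.775 kHz, appears at 4.4 kHz.
80.4 kHz mod fs = 3.75 kHz.
3.75 kHz ≤ fs/2 = 12.775 kHz, appears at 3.75 kHz.
54.85 kHz mod fs = 3.75 kHz.
3.75 kHz ≤ fs/2 = 12.775 kHz, appears at 3.75 kHz.
54.85 kHz and 80.4 kHz both map to 3.75 kHz.

54.85 kHz, 80.4 kHz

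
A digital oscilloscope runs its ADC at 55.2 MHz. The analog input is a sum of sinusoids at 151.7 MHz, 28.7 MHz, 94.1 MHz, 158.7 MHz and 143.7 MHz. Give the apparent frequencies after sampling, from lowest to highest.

fs/2 = 27.6 MHz.
151.7 MHz mod fs = 41.3 MHz.
41.3 MHz > fs/2 = 27.6 MHz, folds to fs − 41.3 MHz = 13.9 MHz.
28.7 MHz > fs/2 = 27.6 MHz, folds to fs − 28.7 MHz = 26.5 MHz.
94.1 MHz mod fs = 38.9 MHz.
38.9 MHz > fs/2 = 27.6 MHz, folds to fs − 38.9 MHz = 16.3 MHz.
158.7 MHz mod fs = 48.3 MHz.
48.3 MHz > fs/2 = 27.6 MHz, folds to fs − 48.3 MHz = 6.9 MHz.
143.7 MHz mod fs = 33.3 MHz.
33.3 MHz > fs/2 = 27.6 MHz, folds to fs − 33.3 MHz = 21.9 MHz.
Distinct values: {6.9 MHz, 13.9 MHz, 16.3 MHz, 21.9 MHz, 26.5 MHz}.

6.9 MHz, 13.9 MHz, 16.3 MHz, 21.9 MHz, 26.5 MHz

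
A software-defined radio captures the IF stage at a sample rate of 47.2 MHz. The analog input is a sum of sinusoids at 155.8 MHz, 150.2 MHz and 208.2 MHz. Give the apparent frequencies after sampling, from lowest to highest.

fs/2 = 23.6 MHz.
155.8 MHz mod fs = 14.2 MHz.
14.2 MHz ≤ fs/2 = 23.6 MHz, appears at 14.2 MHz.
150.2 MHz mod fs = 8.6 MHz.
8.6 MHz ≤ fs/2 = 23.6 MHz, appears at 8.6 MHz.
208.2 MHz mod fs = 19.4 MHz.
19.4 MHz ≤ fs/2 = 23.6 MHz, appears at 19.4 MHz.
Distinct values: {8.6 MHz, 14.2 MHz, 19.4 MHz}.

8.6 MHz, 14.2 MHz, 19.4 MHz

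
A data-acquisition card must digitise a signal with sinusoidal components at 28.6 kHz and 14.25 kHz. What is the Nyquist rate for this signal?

Highest-frequency component: 28.6 kHz.
Nyquist rate = 2 × 28.6 kHz = 57.2 kHz.

57.2 kHz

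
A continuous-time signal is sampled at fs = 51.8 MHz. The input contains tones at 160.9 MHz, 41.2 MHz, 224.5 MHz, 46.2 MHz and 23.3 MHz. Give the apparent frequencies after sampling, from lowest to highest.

fs/2 = 25.9 MHz.
160.9 MHz mod fs = 5.5 MHz.
5.5 MHz ≤ fs/2 = 25.9 MHz, appears at 5.5 MHz.
41.2 MHz > fs/2 = 25.9 MHz, folds to fs − 41.2 MHz = 10.6 MHz.
224.5 MHz mod fs = 17.3 MHz.
17.3 MHz ≤ fs/2 = 25.9 MHz, appears at 17.3 MHz.
46.2 MHz > fs/2 = 25.9 MHz, folds to fs − 46.2 MHz = 5.6 MHz.
23.3 MHz ≤ fs/2 = 25.9 MHz, passes unchanged.
Distinct values: {5.5 MHz, 5.6 MHz, 10.6 MHz, 17.3 MHz, 23.3 MHz}.

5.5 MHz, 5.6 MHz, 10.6 MHz, 17.3 MHz, 23.3 MHz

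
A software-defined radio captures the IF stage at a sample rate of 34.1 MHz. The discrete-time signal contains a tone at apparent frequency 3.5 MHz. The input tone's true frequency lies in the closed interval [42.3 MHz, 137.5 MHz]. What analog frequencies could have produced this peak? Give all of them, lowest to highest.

Frequencies that alias to 3.5 MHz are k·fs ± 3.5 MHz for integer k ≥ 0.
k=0: 3.5 MHz.
k=1: 30.6 MHz, 37.6 MHz.
k=2: 64.7 MHz, 71.7 MHz.
k=3: 98.8 MHz, 105.8 MHz.
k=4: 132.9 MHz, 139.9 MHz.
k=5: 167 MHz, 174 MHz.
Within [42.3 MHz, 137.5 MHz]: 64.7 MHz, 71.7 MHz, 98.8 MHz, 105.8 MHz, 132.9 MHz.

64.7 MHz, 71.7 MHz, 98.8 MHz, 105.8 MHz, 132.9 MHz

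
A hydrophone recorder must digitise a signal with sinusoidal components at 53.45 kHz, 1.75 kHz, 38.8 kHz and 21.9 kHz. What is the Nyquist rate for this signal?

Highest-frequency component: 53.45 kHz.
Nyquist rate = 2 × 53.45 kHz = 106.9 kHz.

106.9 kHz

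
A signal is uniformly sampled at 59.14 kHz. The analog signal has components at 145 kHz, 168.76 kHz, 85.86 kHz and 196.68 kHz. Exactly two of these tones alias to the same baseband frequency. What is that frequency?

fs/2 = 29.57 kHz.
145 kHz mod fs = 26.72 kHz.
26.72 kHz ≤ fs/2 = 29.57 kHz, appears at 26.72 kHz.
168.76 kHz mod fs = 50.48 kHz.
50.48 kHz > fs/2 = 29.57 kHz, folds to fs − 50.48 kHz = 8.66 kHz.
85.86 kHz mod fs = 26.72 kHz.
26.72 kHz ≤ fs/2 = 29.57 kHz, appears at 26.72 kHz.
196.68 kHz mod fs = 19.26 kHz.
19.26 kHz ≤ fs/2 = 29.57 kHz, appears at 19.26 kHz.
85.86 kHz and 145 kHz both map to 26.72 kHz.

26.72 kHz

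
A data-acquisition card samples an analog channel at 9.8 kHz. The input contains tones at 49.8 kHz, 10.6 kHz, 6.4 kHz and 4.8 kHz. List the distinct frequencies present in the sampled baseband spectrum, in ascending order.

0.8 kHz, 3.4 kHz, 4.8 kHz

fs/2 = 4.9 kHz.
49.8 kHz mod fs = 0.8 kHz.
0.8 kHz ≤ fs/2 = 4.9 kHz, appears at 0.8 kHz.
10.6 kHz mod fs = 0.8 kHz.
0.8 kHz ≤ fs/2 = 4.9 kHz, appears at 0.8 kHz.
6.4 kHz > fs/2 = 4.9 kHz, folds to fs − 6.4 kHz = 3.4 kHz.
4.8 kHz ≤ fs/2 = 4.9 kHz, passes unchanged.
Distinct values: {0.8 kHz, 3.4 kHz, 4.8 kHz}.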